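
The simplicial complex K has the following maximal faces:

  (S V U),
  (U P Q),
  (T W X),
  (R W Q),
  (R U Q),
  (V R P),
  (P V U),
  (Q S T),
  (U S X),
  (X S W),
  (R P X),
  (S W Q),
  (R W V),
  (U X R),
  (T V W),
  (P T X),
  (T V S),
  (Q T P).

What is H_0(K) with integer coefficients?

Fix the vertex order P < Q < R < S < T < U < V < W < X and write every simplex with vertices in increasing order. Then dim K = 2 and the simplices of K are:

  0-simplices (9): P, Q, R, S, T, U, V, W, X
  1-simplices (27): PQ, PR, PT, PU, PV, PX, QR, QS, QT, QU, QW, RU, RV, RW, RX, ST, SU, SV, SW, SX, TV, TW, TX, UV, UX, VW, WX
  2-simplices (18): PQT, PQU, PRV, PRX, PTX, PUV, QRU, QRW, QST, QSW, RUX, RVW, STV, SUV, SUX, SWX, TVW, TWX

giving chain groups C_0 ≅ Z^9, C_1 ≅ Z^27, C_2 ≅ Z^18.

Boundary ∂_1: C_1 → C_0 is given by ∂[p,q] = [q] − [p]. For instance
  ∂QT = T − Q.
As a 9×27 matrix over Z this has rank 8, with invariant factors (1,1,1,1,1,1,1,1).

Boundary ∂_2: C_2 → C_1 acts by ∂[p,q,r] = [q,r] − [p,r] + [p,q]. For instance
  ∂PQU = QU − PU + PQ,
  ∂PRX = RX − PX + PR.
The resulting 27×18 matrix has rank 18, and its Smith normal form has invariant factors (1,1,1,1,1,1,1,1,1,1,1,1,1,1,1,1,1,2).

From H_k ≅ ker(∂_k) / im(∂_{k+1}) we obtain:

  H_0: rank C_0 − rank ∂_1 = 9 − 8 = 1, and the invariant factors of ∂_1 are all 1, so H_0 = Z.

(K is a triangulation of the Klein bottle.)

H_0 = Z.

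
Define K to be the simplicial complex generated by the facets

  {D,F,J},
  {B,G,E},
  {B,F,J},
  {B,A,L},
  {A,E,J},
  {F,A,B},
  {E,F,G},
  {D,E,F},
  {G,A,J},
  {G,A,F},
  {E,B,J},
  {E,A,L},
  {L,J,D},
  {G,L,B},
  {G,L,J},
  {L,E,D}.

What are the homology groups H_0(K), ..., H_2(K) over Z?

Order the vertices as A < B < D < E < F < G < J < L. Listing each simplex with vertices in this order, K has dimension 2 with simplices:

  0-simplices (8): A, B, D, E, F, G, J, L
  1-simplices (24): AB, AE, AF, AG, AJ, AL, BE, BF, BG, BJ, BL, DE, DF, DJ, DL, EF, EG, EJ, EL, FG, FJ, GJ, GL, JL
  2-simplices (16): ABF, ABL, AEJ, AEL, AFG, AGJ, BEG, BEJ, BFJ, BGL, DEF, DEL, DFJ, DJL, EFG, GJL

so the chain groups are C_0 ≅ Z^8, C_1 ≅ Z^24, C_2 ≅ Z^16.

Boundary ∂_1: C_1 → C_0 maps an edge to its endpoints' difference, ∂[p,q] = q − p. For instance
  ∂AL = L − A.
This gives a 8×24 integer matrix of rank 7; reducing to Smith normal form yields diagonal entries (1,1,1,1,1,1,1).

The boundary map ∂_2: C_2 → C_1 maps a triangle to the signed sum of its edges. For instance
  ∂DEF = EF − DF + DE,
  ∂DEL = EL − DL + DE.
As a 24×16 matrix over Z this has rank 15, with invariant factors (1,1,1,1,1,1,1,1,1,1,1,1,1,1,1).

Reading off H_k = ker ∂_k / im ∂_{k+1}:

  H_0: rank C_0 − rank ∂_1 = 8 − 7 = 1, and the invariant factors of ∂_1 are all 1, so H_0 = Z.
  H_1: rank ker ∂_1 − rank ∂_2 = (24 − 7) − 15 = 2, and the invariant factors of ∂_2 are all 1, so H_1 = Z^2.
  H_2: rank ker ∂_2 − rank ∂_3 = (16 − 15) − 0 = 1, and there is no ∂_3, so H_2 = Z.

H_0 ≅ Z,  H_1 ≅ Z^2,  H_2 ≅ Z.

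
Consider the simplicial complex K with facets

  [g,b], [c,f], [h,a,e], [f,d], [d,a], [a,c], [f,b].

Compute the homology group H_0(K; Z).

We work with the vertex ordering a < b < c < d < e < f < g < h. The simplices of K, each written with vertices in increasing order, are:

  0-simplices (8): a, b, c, d, e, f, g, h
  1-simplices (9): ac, ad, ae, ah, bf, bg, cf, df, eh
  2-simplices (1): aeh

Hence C_0 ≅ Z^8, C_1 ≅ Z^9, C_2 ≅ Z^1.

∂_1: C_1 → C_0 is given by ∂[p,q] = [q] − [p]. For instance
  ∂bf = f − b.
The 8×9 boundary matrix has rank 7 and Smith normal form diag(1,1,1,1,1,1,1).

∂_2: C_2 → C_1 sends each 2-simplex [p,q,r] to [q,r] − [p,r] + [p,q]. For instance
  ∂aeh = eh − ah + ae.
The 9×1 boundary matrix has rank 1 and Smith normal form diag(1).

From H_k ≅ ker(∂_k) / im(∂_{k+1}) we obtain:

  H_0: rank C_0 − rank ∂_1 = 8 − 7 = 1, and the invariant factors of ∂_1 are all 1, so H_0 = Z.

H_0 = Z.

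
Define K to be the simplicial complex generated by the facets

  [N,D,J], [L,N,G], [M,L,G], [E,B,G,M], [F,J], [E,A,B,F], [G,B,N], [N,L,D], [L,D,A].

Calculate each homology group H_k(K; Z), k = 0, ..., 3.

H_0 ≅ Z,  H_1 ≅ Z^2,  H_2 = 0,  H_3 = 0.

We work with the vertex ordering A < B < D < E < F < G < J < L < M < N. The simplices of K, each written with vertices in increasing order, are:

  0-simplices (10): A, B, D, E, F, G, J, L, M, N
  1-simplices (23): AB, AD, AE, AF, AL, BE, BF, BG, BM, BN, DJ, DL, DN, EF, EG, EM, FJ, GL, GM, GN, JN, LM, LN
  2-simplices (14): ABE, ABF, ADL, AEF, BEF, BEG, BEM, BGM, BGN, DJN, DLN, EGM, GLM, GLN
  3-simplices (2): ABEF, BEGM

giving chain groups C_0 ≅ Z^10, C_1 ≅ Z^23, C_2 ≅ Z^14, C_3 ≅ Z^2.

∂_1: C_1 → C_0 maps an edge to its endpoints' difference, ∂[p,q] = q − p. For instance
  ∂AF = F − A.
The 10×23 boundary matrix has rank 9 and Smith normal form diag(1,1,1,1,1,1,1,1,1).

The boundary map ∂_2: C_2 → C_1 sends each 2-simplex [p,q,r] to [q,r] − [p,r] + [p,q]. For instance
  ∂ABF = BF − AF + AB,
  ∂GLM = LM − GM + GL.
As a 23×14 matrix over Z this has rank 12, with invariant factors (1,1,1,1,1,1,1,1,1,1,1,1).

∂_3: C_3 → C_2 sends each 3-simplex σ to the alternating sum Σ_i (−1)^i (σ with its i-th vertex removed). For instance
  ∂BEGM = EGM − BGM + BEM − BEG,
  ∂ABEF = BEF − AEF + ABF − ABE.
The 14×2 boundary matrix has rank 2 and Smith normal form diag(1,1).

Computing H_k = (kernel of ∂_k) / (image of ∂_{k+1}):

  H_0: rank C_0 − rank ∂_1 = 10 − 9 = 1, and the invariant factors of ∂_1 are all 1, so H_0 = Z.
  H_1: rank ker ∂_1 − rank ∂_2 = (23 − 9) − 12 = 2, and the invariant factors of ∂_2 are all 1, so H_1 = Z^2.
  H_2: rank ker ∂_2 − rank ∂_3 = (14 − 12) − 2 = 0, and the invariant factors of ∂_3 are all 1, so H_2 = 0.
  H_3: rank ker ∂_3 − rank ∂_4 = (2 − 2) − 0 = 0, and there is no ∂_4, so H_3 = 0.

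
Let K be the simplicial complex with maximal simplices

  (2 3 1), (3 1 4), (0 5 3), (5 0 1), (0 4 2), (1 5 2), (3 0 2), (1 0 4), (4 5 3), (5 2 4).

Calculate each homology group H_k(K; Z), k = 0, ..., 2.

Order the vertices as 0 < 1 < 2 < 3 < 4 < 5. Listing each simplex with vertices in this order, K has dimension 2 with simplices:

  0-simplices (6): [0], [1], [2], [3], [4], [5]
  1-simplices (15): [0,1], [0,2], [0,3], [0,4], [0,5], [1,2], [1,3], [1,4], [1,5], [2,3], [2,4], [2,5], [3,4], [3,5], [4,5]
  2-simplices (10): [0,1,4], [0,1,5], [0,2,3], [0,2,4], [0,3,5], [1,2,3], [1,2,5], [1,3,4], [2,4,5], [3,4,5]

so the chain groups are C_0 ≅ Z^6, C_1 ≅ Z^15, C_2 ≅ Z^10.

The boundary map ∂_1: C_1 → C_0 maps an edge to its endpoints' difference, ∂[p,q] = q − p.
This gives a 6×15 integer matrix of rank 5; reducing to Smith normal form yields diagonal entries (1,1,1,1,1).

∂_2: C_2 → C_1 sends each 2-simplex [p,q,r] to [q,r] − [p,r] + [p,q]. For instance
  ∂[3,4,5] = [4,5] − [3,5] + [3,4],
  ∂[0,2,3] = [2,3] − [0,3] + [0,2].
The 15×10 boundary matrix has rank 10 and Smith normal form diag(1,1,1,1,1,1,1,1,1,2).

From H_k ≅ ker(∂_k) / im(∂_{k+1}) we obtain:

  H_0: rank C_0 − rank ∂_1 = 6 − 5 = 1, and the invariant factors of ∂_1 are all 1, so H_0 = Z.
  H_1: rank ker ∂_1 − rank ∂_2 = (15 − 5) − 10 = 0, and ∂_2 has invariant factor 2 > 1, so H_1 = Z/2.
  H_2: rank ker ∂_2 − rank ∂_3 = (10 − 10) − 0 = 0, and there is no ∂_3, so H_2 = 0.

(K is a triangulation of the real projective plane RP^2.)

H_0 ≅ Z,  H_1 ≅ Z/2,  H_2 = 0.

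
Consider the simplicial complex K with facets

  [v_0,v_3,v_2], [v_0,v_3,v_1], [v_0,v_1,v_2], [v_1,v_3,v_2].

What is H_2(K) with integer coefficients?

Order the vertices as v_0 < v_1 < v_2 < v_3. Listing each simplex with vertices in this order, K has dimension 2 with simplices:

  0-simplices (4): [v_0], [v_1], [v_2], [v_3]
  1-simplices (6): [v_0,v_1], [v_0,v_2], [v_0,v_3], [v_1,v_2], [v_1,v_3], [v_2,v_3]
  2-simplices (4): [v_0,v_1,v_2], [v_0,v_1,v_3], [v_0,v_2,v_3], [v_1,v_2,v_3]

Hence C_0 ≅ Z^4, C_1 ≅ Z^6, C_2 ≅ Z^4.

The boundary map ∂_1: C_1 → C_0 is given by ∂[p,q] = [q] − [p]. For instance
  ∂[v_0,v_1] = [v_1] − [v_0].
This gives a 4×6 integer matrix of rank 3; reducing to Smith normal form yields diagonal entries (1,1,1).

The boundary map ∂_2: C_2 → C_1 sends each 2-simplex [p,q,r] to [q,r] − [p,r] + [p,q]. For instance
  ∂[v_0,v_1,v_3] = [v_1,v_3] − [v_0,v_3] + [v_0,v_1],
  ∂[v_0,v_1,v_2] = [v_1,v_2] − [v_0,v_2] + [v_0,v_1].
As a 6×4 matrix over Z this has rank 3, with invariant factors (1,1,1).

Reading off H_k = ker ∂_k / im ∂_{k+1}:

  H_2: rank ker ∂_2 − rank ∂_3 = (4 − 3) − 0 = 1, and there is no ∂_3, so H_2 ≅ Z.

H_2 ≅ Z.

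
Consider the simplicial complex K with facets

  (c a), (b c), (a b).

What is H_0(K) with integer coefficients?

H_0 = Z.

Fix the vertex order a < b < c and write every simplex with vertices in increasing order. Then dim K = 1 and the simplices of K are:

  0-simplices (3): a, b, c
  1-simplices (3): ab, ac, bc

so the chain groups are C_0 ≅ Z^3, C_1 ≅ Z^3.

∂_1: C_1 → C_0 maps an edge to its endpoints' difference, ∂[p,q] = q − p. For instance
  ∂bc = c − b.
The resulting 3×3 matrix has rank 2, and its Smith normal form has invariant factors (1,1).

Now H_k = ker ∂_k / im ∂_{k+1}, so:

  H_0: rank C_0 − rank ∂_1 = 3 − 2 = 1, and the invariant factors of ∂_1 are all 1, so H_0 = Z.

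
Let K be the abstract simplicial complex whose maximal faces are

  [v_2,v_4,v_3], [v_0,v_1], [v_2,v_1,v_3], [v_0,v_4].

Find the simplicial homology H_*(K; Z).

K has 5 vertices, 7 edges, 2 triangles.
rank ∂_0 = 0, rank ∂_1 = 4 ⇒ b_0 = 5 − 0 − 4 = 1; all invariant factors of ∂_1 are 1 so no torsion. So H_0 = Z.
rank ∂_1 = 4, rank ∂_2 = 2 ⇒ b_1 = 7 − 4 − 2 = 1; all invariant factors of ∂_2 are 1 so no torsion. So H_1 = Z.
rank ∂_2 = 2, rank ∂_3 = 0 ⇒ b_2 = 2 − 2 − 0 = 0. So H_2 = 0.

H_0 ≅ Z,  H_1 ≅ Z,  H_2 = 0.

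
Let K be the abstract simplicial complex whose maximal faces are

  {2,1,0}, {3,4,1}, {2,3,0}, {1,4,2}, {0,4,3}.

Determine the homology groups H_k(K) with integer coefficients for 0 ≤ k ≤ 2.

Order the vertices as 0 < 1 < 2 < 3 < 4. Listing each simplex with vertices in this order, K has dimension 2 with simplices:

  0-simplices (5): [0], [1], [2], [3], [4]
  1-simplices (10): [0,1], [0,2], [0,3], [0,4], [1,2], [1,3], [1,4], [2,3], [2,4], [3,4]
  2-simplices (5): [0,1,2], [0,2,3], [0,3,4], [1,2,4], [1,3,4]

so the chain groups are C_0 ≅ Z^5, C_1 ≅ Z^10, C_2 ≅ Z^5.

Boundary ∂_1: C_1 → C_0 sends each edge [p,q] (with p < q) to q − p.
This gives a 5×10 integer matrix of rank 4; reducing to Smith normal form yields diagonal entries (1,1,1,1).

The boundary map ∂_2: C_2 → C_1 acts by ∂[p,q,r] = [q,r] − [p,r] + [p,q]. For instance
  ∂[1,3,4] = [3,4] − [1,4] + [1,3],
  ∂[0,3,4] = [3,4] − [0,4] + [0,3].
The 10×5 boundary matrix has rank 5 and Smith normal form diag(1,1,1,1,1).

Reading off H_k = ker ∂_k / im ∂_{k+1}:

  H_0: rank C_0 − rank ∂_1 = 5 − 4 = 1, and the invariant factors of ∂_1 are all 1, so H_0 = Z.
  H_1: rank ker ∂_1 − rank ∂_2 = (10 − 4) − 5 = 1, and the invariant factors of ∂_2 are all 1, so H_1 = Z.
  H_2: rank ker ∂_2 − rank ∂_3 = (5 − 5) − 0 = 0, and there is no ∂_3, so H_2 = 0.

As a check, the Euler characteristic is 5 − 10 + 5 = 0, which agrees with 1 − 1 + 0 = 0.

H_0 = Z,  H_1 = Z,  H_2 = 0.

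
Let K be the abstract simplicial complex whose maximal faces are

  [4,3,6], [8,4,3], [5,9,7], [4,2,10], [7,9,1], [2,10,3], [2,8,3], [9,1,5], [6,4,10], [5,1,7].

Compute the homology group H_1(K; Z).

H_1 = Z.

Fix the vertex order 1 < 2 < 3 < 4 < 5 < 6 < 7 < 8 < 9 < 10 and write every simplex with vertices in increasing order. Then dim K = 2 and the simplices of K are:

  0-simplices (10): [1], [2], [3], [4], [5], [6], [7], [8], [9], [10]
  1-simplices (18): [1,5], [1,7], [1,9], [2,3], [2,4], [2,8], [2,10], [3,4], [3,6], [3,8], [3,10], [4,6], [4,8], [4,10], [5,7], [5,9], [6,10], [7,9]
  2-simplices (10): [1,5,7], [1,5,9], [1,7,9], [2,3,8], [2,3,10], [2,4,10], [3,4,6], [3,4,8], [4,6,10], [5,7,9]

Hence C_0 ≅ Z^10, C_1 ≅ Z^18, C_2 ≅ Z^10.

The boundary map ∂_1: C_1 → C_0 maps an edge to its endpoints' difference, ∂[p,q] = q − p.
The 10×18 boundary matrix has rank 8 and Smith normal form diag(1,1,1,1,1,1,1,1).

∂_2: C_2 → C_1 sends each 2-simplex [p,q,r] to [q,r] − [p,r] + [p,q]. For instance
  ∂[2,3,8] = [3,8] − [2,8] + [2,3],
  ∂[1,5,7] = [5,7] − [1,7] + [1,5].
The resulting 18×10 matrix has rank 9, and its Smith normal form has invariant factors (1,1,1,1,1,1,1,1,1).

From H_k ≅ ker(∂_k) / im(∂_{k+1}) we obtain:

  H_1: rank ker ∂_1 − rank ∂_2 = (18 − 8) − 9 = 1, and the invariant factors of ∂_2 are all 1, so H_1 ≅ Z.

(K is a triangulation of the disjoint union of the 2-sphere S^2 and the cylinder S^1 x I.)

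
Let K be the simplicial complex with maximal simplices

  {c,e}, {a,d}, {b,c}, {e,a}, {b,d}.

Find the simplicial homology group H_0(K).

Take the total order a < b < c < d < e on the vertex set. Then K (dimension 1) consists of the simplices:

  0-simplices (5): a, b, c, d, e
  1-simplices (5): ad, ae, bc, bd, ce

giving chain groups C_0 ≅ Z^5, C_1 ≅ Z^5.

The boundary map ∂_1: C_1 → C_0 maps an edge to its endpoints' difference, ∂[p,q] = q − p.
This gives a 5×5 integer matrix of rank 4; reducing to Smith normal form yields diagonal entries (1,1,1,1).

Reading off H_k = ker ∂_k / im ∂_{k+1}:

  H_0: rank C_0 − rank ∂_1 = 5 − 4 = 1, and the invariant factors of ∂_1 are all 1, so H_0 ≅ Z.

(K is a triangulation of the circle S^1.)

H_0 ≅ Z.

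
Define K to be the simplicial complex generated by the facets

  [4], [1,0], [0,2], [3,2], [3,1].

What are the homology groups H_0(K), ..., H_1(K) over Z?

Fix the vertex order 0 < 1 < 2 < 3 < 4 and write every simplex with vertices in increasing order. Then dim K = 1 and the simplices of K are:

  0-simplices (5): [0], [1], [2], [3], [4]
  1-simplices (4): [0,1], [0,2], [1,3], [2,3]

Hence C_0 ≅ Z^5, C_1 ≅ Z^4.

Boundary ∂_1: C_1 → C_0 sends each edge [p,q] (with p < q) to q − p.
The resulting 5×4 matrix has rank 3, and its Smith normal form has invariant factors (1,1,1).

Reading off H_k = ker ∂_k / im ∂_{k+1}:

  H_0: rank C_0 − rank ∂_1 = 5 − 3 = 2, and the invariant factors of ∂_1 are all 1, so H_0 = Z^2.
  H_1: rank ker ∂_1 − rank ∂_2 = (4 − 3) − 0 = 1, and there is no ∂_2, so H_1 = Z.

H_0 ≅ Z^2,  H_1 ≅ Z.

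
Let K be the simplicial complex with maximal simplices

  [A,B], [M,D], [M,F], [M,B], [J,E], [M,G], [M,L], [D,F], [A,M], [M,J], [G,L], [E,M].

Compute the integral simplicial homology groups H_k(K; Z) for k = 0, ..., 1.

H_0 = Z,  H_1 = Z^4.

Take the total order A < B < D < E < F < G < J < L < M on the vertex set. Then K (dimension 1) consists of the simplices:

  0-simplices (9): A, B, D, E, F, G, J, L, M
  1-simplices (12): AB, AM, BM, DF, DM, EJ, EM, FM, GL, GM, JM, LM

Hence C_0 ≅ Z^9, C_1 ≅ Z^12.

∂_1: C_1 → C_0 is given by ∂[p,q] = [q] − [p]. For instance
  ∂AM = M − A.
As a 9×12 matrix over Z this has rank 8, with invariant factors (1,1,1,1,1,1,1,1).

Reading off H_k = ker ∂_k / im ∂_{k+1}:

  H_0: rank C_0 − rank ∂_1 = 9 − 8 = 1, and the invariant factors of ∂_1 are all 1, so H_0 ≅ Z.
  H_1: rank ker ∂_1 − rank ∂_2 = (12 − 8) − 0 = 4, and there is no ∂_2, so H_1 ≅ Z^4.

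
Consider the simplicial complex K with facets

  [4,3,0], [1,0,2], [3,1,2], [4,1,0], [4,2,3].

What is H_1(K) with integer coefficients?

We work with the vertex ordering 0 < 1 < 2 < 3 < 4. The simplices of K, each written with vertices in increasing order, are:

  0-simplices (5): [0], [1], [2], [3], [4]
  1-simplices (10): [0,1], [0,2], [0,3], [0,4], [1,2], [1,3], [1,4], [2,3], [2,4], [3,4]
  2-simplices (5): [0,1,2], [0,1,4], [0,3,4], [1,2,3], [2,3,4]

so the chain groups are C_0 ≅ Z^5, C_1 ≅ Z^10, C_2 ≅ Z^5.

Boundary ∂_1: C_1 → C_0 maps an edge to its endpoints' difference, ∂[p,q] = q − p. For instance
  ∂[2,4] = [4] − [2].
The 5×10 boundary matrix has rank 4 and Smith normal form diag(1,1,1,1).

Boundary ∂_2: C_2 → C_1 sends each 2-simplex [p,q,r] to [q,r] − [p,r] + [p,q]. For instance
  ∂[0,1,4] = [1,4] − [0,4] + [0,1],
  ∂[0,3,4] = [3,4] − [0,4] + [0,3].
This gives a 10×5 integer matrix of rank 5; reducing to Smith normal form yields diagonal entries (1,1,1,1,1).

Computing H_k = (kernel of ∂_k) / (image of ∂_{k+1}):

  H_1: rank ker ∂_1 − rank ∂_2 = (10 − 4) − 5 = 1, and the invariant factors of ∂_2 are all 1, so H_1 = Z.

H_1 = Z.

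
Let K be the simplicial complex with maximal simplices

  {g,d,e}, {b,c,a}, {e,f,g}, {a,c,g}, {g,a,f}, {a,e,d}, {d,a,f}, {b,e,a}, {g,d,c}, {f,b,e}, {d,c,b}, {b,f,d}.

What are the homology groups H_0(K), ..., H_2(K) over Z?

Fix the vertex order a < b < c < d < e < f < g and write every simplex with vertices in increasing order. Then dim K = 2 and the simplices of K are:

  0-simplices (7): a, b, c, d, e, f, g
  1-simplices (18): ab, ac, ad, ae, af, ag, bc, bd, be, bf, cd, cg, de, df, dg, ef, eg, fg
  2-simplices (12): abc, abe, acg, ade, adf, afg, bcd, bdf, bef, cdg, deg, efg

so the chain groups are C_0 ≅ Z^7, C_1 ≅ Z^18, C_2 ≅ Z^12.

The boundary map ∂_1: C_1 → C_0 sends each edge [p,q] (with p < q) to q − p. For instance
  ∂bc = c − b.
This gives a 7×18 integer matrix of rank 6; reducing to Smith normal form yields diagonal entries (1,1,1,1,1,1).

Boundary ∂_2: C_2 → C_1 sends each 2-simplex [p,q,r] to [q,r] − [p,r] + [p,q]. For instance
  ∂bef = ef − bf + be,
  ∂efg = fg − eg + ef.
As a 18×12 matrix over Z this has rank 12, with invariant factors (1,1,1,1,1,1,1,1,1,1,1,2).

Now H_k = ker ∂_k / im ∂_{k+1}, so:

  H_0: rank C_0 − rank ∂_1 = 7 − 6 = 1, and the invariant factors of ∂_1 are all 1, so H_0 = Z.
  H_1: rank ker ∂_1 − rank ∂_2 = (18 − 6) − 12 = 0, and ∂_2 has invariant factor 2 > 1, so H_1 = Z/2Z.
  H_2: rank ker ∂_2 − rank ∂_3 = (12 − 12) − 0 = 0, and there is no ∂_3, so H_2 = 0.

(K is a triangulation of the real projective plane RP^2.)

H_0 ≅ Z,  H_1 ≅ Z/2Z,  H_2 = 0.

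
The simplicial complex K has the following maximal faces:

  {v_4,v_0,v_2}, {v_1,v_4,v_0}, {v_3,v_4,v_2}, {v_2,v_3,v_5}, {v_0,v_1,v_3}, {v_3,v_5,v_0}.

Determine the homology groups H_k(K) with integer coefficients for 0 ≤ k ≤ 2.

H_0 = Z,  H_1 = Z,  H_2 = 0.

K has 6 vertices, 12 edges, 6 triangles.
rank ∂_0 = 0, rank ∂_1 = 5 ⇒ b_0 = 6 − 0 − 5 = 1; all invariant factors of ∂_1 are 1 so no torsion. So H_0 ≅ Z.
rank ∂_1 = 5, rank ∂_2 = 6 ⇒ b_1 = 12 − 5 − 6 = 1; all invariant factors of ∂_2 are 1 so no torsion. So H_1 ≅ Z.
rank ∂_2 = 6, rank ∂_3 = 0 ⇒ b_2 = 6 − 6 − 0 = 0. So H_2 ≅ 0.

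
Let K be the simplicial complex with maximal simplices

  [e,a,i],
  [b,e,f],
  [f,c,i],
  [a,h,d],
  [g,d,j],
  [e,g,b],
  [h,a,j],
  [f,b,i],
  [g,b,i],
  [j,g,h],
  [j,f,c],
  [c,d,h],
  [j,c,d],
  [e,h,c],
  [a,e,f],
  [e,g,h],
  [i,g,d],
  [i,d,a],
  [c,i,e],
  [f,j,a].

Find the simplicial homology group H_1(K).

H_1 ≅ Z × Z/2.

Fix the vertex order a < b < c < d < e < f < g < h < i < j and write every simplex with vertices in increasing order. Then dim K = 2 and the simplices of K are:

  0-simplices (10): a, b, c, d, e, f, g, h, i, j
  1-simplices (30): ad, ae, af, ah, ai, aj, be, bf, bg, bi, cd, ce, cf, ch, ci, cj, dg, dh, di, dj, ef, eg, eh, ei, fi, fj, gh, gi, gj, hj
  2-simplices (20): adh, adi, aef, aei, afj, ahj, bef, beg, bfi, bgi, cdh, cdj, ceh, cei, cfi, cfj, dgi, dgj, egh, ghj

so the chain groups are C_0 ≅ Z^10, C_1 ≅ Z^30, C_2 ≅ Z^20.

∂_1: C_1 → C_0 is given by ∂[p,q] = [q] − [p]. For instance
  ∂aj = j − a.
This gives a 10×30 integer matrix of rank 9; reducing to Smith normal form yields diagonal entries (1,1,1,1,1,1,1,1,1).

∂_2: C_2 → C_1 sends each 2-simplex [p,q,r] to [q,r] − [p,r] + [p,q]. For instance
  ∂afj = fj − aj + af,
  ∂bfi = fi − bi + bf.
As a 30×20 matrix over Z this has rank 20, with invariant factors (1,1,1,1,1,1,1,1,1,1,1,1,1,1,1,1,1,1,1,2).

Now H_k = ker ∂_k / im ∂_{k+1}, so:

  H_1: rank ker ∂_1 − rank ∂_2 = (30 − 9) − 20 = 1, and ∂_2 has invariant factor 2 > 1, so H_1 ≅ Z × Z/2.

(K is a triangulation of the Klein bottle.)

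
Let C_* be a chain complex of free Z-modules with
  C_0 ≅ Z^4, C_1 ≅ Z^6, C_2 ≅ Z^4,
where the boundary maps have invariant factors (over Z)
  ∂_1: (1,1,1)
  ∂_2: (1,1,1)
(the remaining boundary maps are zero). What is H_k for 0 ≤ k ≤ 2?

H_0: b_0 = 4 − 0 − 3 = 1; torsion from ∂_1 factors > 1: none. So H_0 ≅ Z.
H_1: b_1 = 6 − 3 − 3 = 0; torsion from ∂_2 factors > 1: none. So H_1 ≅ 0.
H_2: b_2 = 4 − 3 − 0 = 1; torsion from ∂_3 factors > 1: none. So H_2 ≅ Z.

H_0 ≅ Z,  H_1 = 0,  H_2 ≅ Z.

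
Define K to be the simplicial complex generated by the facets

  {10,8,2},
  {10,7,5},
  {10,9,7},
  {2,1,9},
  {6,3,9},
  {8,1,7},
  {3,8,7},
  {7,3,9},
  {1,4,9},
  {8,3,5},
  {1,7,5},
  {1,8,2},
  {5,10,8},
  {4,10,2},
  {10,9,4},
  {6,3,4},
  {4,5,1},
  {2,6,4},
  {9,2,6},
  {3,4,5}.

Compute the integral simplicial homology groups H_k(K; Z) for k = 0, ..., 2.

We work with the vertex ordering 1 < 2 < 3 < 4 < 5 < 6 < 7 < 8 < 9 < 10. The simplices of K, each written with vertices in increasing order, are:

  0-simplices (10): [1], [2], [3], [4], [5], [6], [7], [8], [9], [10]
  1-simplices (30): (30 of them)
  2-simplices (20): (20 of them)

Hence C_0 ≅ Z^10, C_1 ≅ Z^30, C_2 ≅ Z^20.

∂_1: C_1 → C_0 is given by ∂[p,q] = [q] − [p].
This gives a 10×30 integer matrix of rank 9; reducing to Smith normal form yields diagonal entries (1,1,1,1,1,1,1,1,1).

The boundary map ∂_2: C_2 → C_1 sends each 2-simplex [p,q,r] to [q,r] − [p,r] + [p,q]. For instance
  ∂[1,2,8] = [2,8] − [1,8] + [1,2],
  ∂[5,8,10] = [8,10] − [5,10] + [5,8].
The resulting 30×20 matrix has rank 20, and its Smith normal form has invariant factors (1,1,1,1,1,1,1,1,1,1,1,1,1,1,1,1,1,1,1,2).

Now H_k = ker ∂_k / im ∂_{k+1}, so:

  H_0: rank C_0 − rank ∂_1 = 10 − 9 = 1, and the invariant factors of ∂_1 are all 1, so H_0 ≅ Z.
  H_1: rank ker ∂_1 − rank ∂_2 = (30 − 9) − 20 = 1, and ∂_2 has invariant factor 2 > 1, so H_1 ≅ Z ⊕ Z/2Z.
  H_2: rank ker ∂_2 − rank ∂_3 = (20 − 20) − 0 = 0, and there is no ∂_3, so H_2 ≅ 0.

As a check, the Euler characteristic is 10 − 30 + 20 = 0, which agrees with 1 − 1 + 0 = 0.
(K is a triangulation of the Klein bottle.)

H_0 = Z,  H_1 = Z ⊕ Z/2Z,  H_2 = 0.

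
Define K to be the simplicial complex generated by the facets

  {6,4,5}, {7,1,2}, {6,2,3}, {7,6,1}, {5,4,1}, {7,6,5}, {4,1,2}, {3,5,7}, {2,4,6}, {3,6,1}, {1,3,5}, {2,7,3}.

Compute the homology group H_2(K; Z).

H_2 = 0.

K has 7 vertices, 18 edges, 12 triangles.
rank ∂_2 = 12, rank ∂_3 = 0 ⇒ b_2 = 12 − 12 − 0 = 0. So H_2 ≅ 0.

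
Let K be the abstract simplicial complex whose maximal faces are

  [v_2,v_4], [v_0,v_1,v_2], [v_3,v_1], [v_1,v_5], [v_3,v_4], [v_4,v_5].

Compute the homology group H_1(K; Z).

H_1 = Z^2.

Fix the vertex order v_0 < v_1 < v_2 < v_3 < v_4 < v_5 and write every simplex with vertices in increasing order. Then dim K = 2 and the simplices of K are:

  0-simplices (6): [v_0], [v_1], [v_2], [v_3], [v_4], [v_5]
  1-simplices (8): [v_0,v_1], [v_0,v_2], [v_1,v_2], [v_1,v_3], [v_1,v_5], [v_2,v_4], [v_3,v_4], [v_4,v_5]
  2-simplices (1): [v_0,v_1,v_2]

giving chain groups C_0 ≅ Z^6, C_1 ≅ Z^8, C_2 ≅ Z^1.

Boundary ∂_1: C_1 → C_0 sends each edge [p,q] (with p < q) to q − p.
As a 6×8 matrix over Z this has rank 5, with invariant factors (1,1,1,1,1).

Boundary ∂_2: C_2 → C_1 acts by ∂[p,q,r] = [q,r] − [p,r] + [p,q]. For instance
  ∂[v_0,v_1,v_2] = [v_1,v_2] − [v_0,v_2] + [v_0,v_1].
The 8×1 boundary matrix has rank 1 and Smith normal form diag(1).

From H_k ≅ ker(∂_k) / im(∂_{k+1}) we obtain:

  H_1: rank ker ∂_1 − rank ∂_2 = (8 − 5) − 1 = 2, and the invariant factors of ∂_2 are all 1, so H_1 ≅ Z^2.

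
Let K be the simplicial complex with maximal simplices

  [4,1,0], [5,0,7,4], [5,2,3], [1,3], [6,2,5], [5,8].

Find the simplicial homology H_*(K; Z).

H_0 = Z,  H_1 = Z,  H_2 = 0,  H_3 = 0.

Take the total order 0 < 1 < 2 < 3 < 4 < 5 < 6 < 7 < 8 on the vertex set. Then K (dimension 3) consists of the simplices:

  0-simplices (9): [0], [1], [2], [3], [4], [5], [6], [7], [8]
  1-simplices (15): [0,1], [0,4], [0,5], [0,7], [1,3], [1,4], [2,3], [2,5], [2,6], [3,5], [4,5], [4,7], [5,6], [5,7], [5,8]
  2-simplices (7): [0,1,4], [0,4,5], [0,4,7], [0,5,7], [2,3,5], [2,5,6], [4,5,7]
  3-simplices (1): [0,4,5,7]

Hence C_0 ≅ Z^9, C_1 ≅ Z^15, C_2 ≅ Z^7, C_3 ≅ Z^1.

Boundary ∂_1: C_1 → C_0 maps an edge to its endpoints' difference, ∂[p,q] = q − p. For instance
  ∂[5,7] = [7] − [5].
The 9×15 boundary matrix has rank 8 and Smith normal form diag(1,1,1,1,1,1,1,1).

The boundary map ∂_2: C_2 → C_1 sends each 2-simplex [p,q,r] to [q,r] − [p,r] + [p,q]. For instance
  ∂[0,1,4] = [1,4] − [0,4] + [0,1],
  ∂[2,3,5] = [3,5] − [2,5] + [2,3].
As a 15×7 matrix over Z this has rank 6, with invariant factors (1,1,1,1,1,1).

∂_3: C_3 → C_2 sends each 3-simplex σ to the alternating sum Σ_i (−1)^i (σ with its i-th vertex removed). For instance
  ∂[0,4,5,7] = [4,5,7] − [0,5,7] + [0,4,7] − [0,4,5].
As a 7×1 matrix over Z this has rank 1, with invariant factors (1).

From H_k ≅ ker(∂_k) / im(∂_{k+1}) we obtain:

  H_0: rank C_0 − rank ∂_1 = 9 − 8 = 1, and the invariant factors of ∂_1 are all 1, so H_0 ≅ Z.
  H_1: rank ker ∂_1 − rank ∂_2 = (15 − 8) − 6 = 1, and the invariant factors of ∂_2 are all 1, so H_1 ≅ Z.
  H_2: rank ker ∂_2 − rank ∂_3 = (7 − 6) − 1 = 0, and the invariant factors of ∂_3 are all 1, so H_2 ≅ 0.
  H_3: rank ker ∂_3 − rank ∂_4 = (1 − 1) − 0 = 0, and there is no ∂_4, so H_3 ≅ 0.

As a check, the Euler characteristic is 9 − 15 + 7 − 1 = 0, which agrees with 1 − 1 + 0 − 0 = 0.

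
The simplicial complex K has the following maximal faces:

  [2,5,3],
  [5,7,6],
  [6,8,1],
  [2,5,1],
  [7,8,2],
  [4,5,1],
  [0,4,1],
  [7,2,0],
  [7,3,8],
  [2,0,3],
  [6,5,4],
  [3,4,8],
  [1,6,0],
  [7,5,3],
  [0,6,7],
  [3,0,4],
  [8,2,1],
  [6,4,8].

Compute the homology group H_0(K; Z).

H_0 = Z.

K has 9 vertices, 27 edges, 18 triangles.
rank ∂_0 = 0, rank ∂_1 = 8 ⇒ b_0 = 9 − 0 − 8 = 1; all invariant factors of ∂_1 are 1 so no torsion. So H_0 ≅ Z.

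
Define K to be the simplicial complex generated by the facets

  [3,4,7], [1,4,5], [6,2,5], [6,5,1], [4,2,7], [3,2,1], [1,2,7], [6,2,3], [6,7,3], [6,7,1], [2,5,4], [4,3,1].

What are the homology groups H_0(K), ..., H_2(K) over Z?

H_0 = Z,  H_1 = Z/2Z,  H_2 = 0.

Take the total order 1 < 2 < 3 < 4 < 5 < 6 < 7 on the vertex set. Then K (dimension 2) consists of the simplices:

  0-simplices (7): [1], [2], [3], [4], [5], [6], [7]
  1-simplices (18): [1,2], [1,3], [1,4], [1,5], [1,6], [1,7], [2,3], [2,4], [2,5], [2,6], [2,7], [3,4], [3,6], [3,7], [4,5], [4,7], [5,6], [6,7]
  2-simplices (12): [1,2,3], [1,2,7], [1,3,4], [1,4,5], [1,5,6], [1,6,7], [2,3,6], [2,4,5], [2,4,7], [2,5,6], [3,4,7], [3,6,7]

giving chain groups C_0 ≅ Z^7, C_1 ≅ Z^18, C_2 ≅ Z^12.

∂_1: C_1 → C_0 sends each edge [p,q] (with p < q) to q − p.
The resulting 7×18 matrix has rank 6, and its Smith normal form has invariant factors (1,1,1,1,1,1).

The boundary map ∂_2: C_2 → C_1 sends each 2-simplex [p,q,r] to [q,r] − [p,r] + [p,q]. For instance
  ∂[3,6,7] = [6,7] − [3,7] + [3,6],
  ∂[2,5,6] = [5,6] − [2,6] + [2,5].
As a 18×12 matrix over Z this has rank 12, with invariant factors (1,1,1,1,1,1,1,1,1,1,1,2).

Computing H_k = (kernel of ∂_k) / (image of ∂_{k+1}):

  H_0: rank C_0 − rank ∂_1 = 7 − 6 = 1, and the invariant factors of ∂_1 are all 1, so H_0 ≅ Z.
  H_1: rank ker ∂_1 − rank ∂_2 = (18 − 6) − 12 = 0, and ∂_2 has invariant factor 2 > 1, so H_1 ≅ Z/2Z.
  H_2: rank ker ∂_2 − rank ∂_3 = (12 − 12) − 0 = 0, and there is no ∂_3, so H_2 ≅ 0.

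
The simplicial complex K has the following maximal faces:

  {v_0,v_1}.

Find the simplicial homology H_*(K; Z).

H_0 ≅ Z,  H_1 = 0.

We work with the vertex ordering v_0 < v_1. The simplices of K, each written with vertices in increasing order, are:

  0-simplices (2): [v_0], [v_1]
  1-simplices (1): [v_0,v_1]

giving chain groups C_0 ≅ Z^2, C_1 ≅ Z^1.

Boundary ∂_1: C_1 → C_0 sends each edge [p,q] (with p < q) to q − p. For instance
  ∂[v_0,v_1] = [v_1] − [v_0].
The 2×1 boundary matrix has rank 1 and Smith normal form diag(1).

Now H_k = ker ∂_k / im ∂_{k+1}, so:

  H_0: rank C_0 − rank ∂_1 = 2 − 1 = 1, and the invariant factors of ∂_1 are all 1, so H_0 ≅ Z.
  H_1: rank ker ∂_1 − rank ∂_2 = (1 − 1) − 0 = 0, and there is no ∂_2, so H_1 ≅ 0.

As a check, the Euler characteristic is 2 − 1 = 1, which agrees with 1 − 0 = 1.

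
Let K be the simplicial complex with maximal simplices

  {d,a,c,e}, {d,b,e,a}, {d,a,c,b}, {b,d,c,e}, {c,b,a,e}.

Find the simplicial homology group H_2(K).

Order the vertices as a < b < c < d < e. Listing each simplex with vertices in this order, K has dimension 3 with simplices:

  0-simplices (5): a, b, c, d, e
  1-simplices (10): ab, ac, ad, ae, bc, bd, be, cd, ce, de
  2-simplices (10): abc, abd, abe, acd, ace, ade, bcd, bce, bde, cde
  3-simplices (5): abcd, abce, abde, acde, bcde

Hence C_0 ≅ Z^5, C_1 ≅ Z^10, C_2 ≅ Z^10, C_3 ≅ Z^5.

The boundary map ∂_1: C_1 → C_0 maps an edge to its endpoints' difference, ∂[p,q] = q − p. For instance
  ∂ce = e − c.
As a 5×10 matrix over Z this has rank 4, with invariant factors (1,1,1,1).

∂_2: C_2 → C_1 acts by ∂[p,q,r] = [q,r] − [p,r] + [p,q]. For instance
  ∂ade = de − ae + ad,
  ∂bde = de − be + bd.
The resulting 10×10 matrix has rank 6, and its Smith normal form has invariant factors (1,1,1,1,1,1).

Boundary ∂_3: C_3 → C_2 sends each 3-simplex σ to the alternating sum Σ_i (−1)^i (σ with its i-th vertex removed). For instance
  ∂abce = bce − ace + abe − abc,
  ∂abcd = bcd − acd + abd − abc.
This gives a 10×5 integer matrix of rank 4; reducing to Smith normal form yields diagonal entries (1,1,1,1).

Reading off H_k = ker ∂_k / im ∂_{k+1}:

  H_2: rank ker ∂_2 − rank ∂_3 = (10 − 6) − 4 = 0, and the invariant factors of ∂_3 are all 1, so H_2 = 0.

H_2 = 0.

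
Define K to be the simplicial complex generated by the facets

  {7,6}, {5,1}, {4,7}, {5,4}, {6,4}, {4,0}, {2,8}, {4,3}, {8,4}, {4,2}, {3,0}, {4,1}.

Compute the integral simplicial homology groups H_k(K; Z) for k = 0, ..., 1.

Fix the vertex order 0 < 1 < 2 < 3 < 4 < 5 < 6 < 7 < 8 and write every simplex with vertices in increasing order. Then dim K = 1 and the simplices of K are:

  0-simplices (9): [0], [1], [2], [3], [4], [5], [6], [7], [8]
  1-simplices (12): [0,3], [0,4], [1,4], [1,5], [2,4], [2,8], [3,4], [4,5], [4,6], [4,7], [4,8], [6,7]

Hence C_0 ≅ Z^9, C_1 ≅ Z^12.

The boundary map ∂_1: C_1 → C_0 maps an edge to its endpoints' difference, ∂[p,q] = q − p.
As a 9×12 matrix over Z this has rank 8, with invariant factors (1,1,1,1,1,1,1,1).

Now H_k = ker ∂_k / im ∂_{k+1}, so:

  H_0: rank C_0 − rank ∂_1 = 9 − 8 = 1, and the invariant factors of ∂_1 are all 1, so H_0 = Z.
  H_1: rank ker ∂_1 − rank ∂_2 = (12 − 8) − 0 = 4, and there is no ∂_2, so H_1 = Z^4.

H_0 = Z,  H_1 = Z^4.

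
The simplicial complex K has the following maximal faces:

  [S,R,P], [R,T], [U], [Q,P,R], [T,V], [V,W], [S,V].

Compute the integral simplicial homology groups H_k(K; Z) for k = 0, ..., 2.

Fix the vertex order P < Q < R < S < T < U < V < W and write every simplex with vertices in increasing order. Then dim K = 2 and the simplices of K are:

  0-simplices (8): P, Q, R, S, T, U, V, W
  1-simplices (9): PQ, PR, PS, QR, RS, RT, SV, TV, VW
  2-simplices (2): PQR, PRS

giving chain groups C_0 ≅ Z^8, C_1 ≅ Z^9, C_2 ≅ Z^2.

The boundary map ∂_1: C_1 → C_0 maps an edge to its endpoints' difference, ∂[p,q] = q − p. For instance
  ∂RT = T − R.
The resulting 8×9 matrix has rank 6, and its Smith normal form has invariant factors (1,1,1,1,1,1).

Boundary ∂_2: C_2 → C_1 maps a triangle to the signed sum of its edges. For instance
  ∂PRS = RS − PS + PR,
  ∂PQR = QR − PR + PQ.
The 9×2 boundary matrix has rank 2 and Smith normal form diag(1,1).

From H_k ≅ ker(∂_k) / im(∂_{k+1}) we obtain:

  H_0: rank C_0 − rank ∂_1 = 8 − 6 = 2, and the invariant factors of ∂_1 are all 1, so H_0 = Z^2.
  H_1: rank ker ∂_1 − rank ∂_2 = (9 − 6) − 2 = 1, and the invariant factors of ∂_2 are all 1, so H_1 = Z.
  H_2: rank ker ∂_2 − rank ∂_3 = (2 − 2) − 0 = 0, and there is no ∂_3, so H_2 = 0.

H_0 = Z^2,  H_1 = Z,  H_2 = 0.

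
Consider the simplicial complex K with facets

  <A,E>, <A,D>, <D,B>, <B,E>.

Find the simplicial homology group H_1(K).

Order the vertices as A < B < D < E. Listing each simplex with vertices in this order, K has dimension 1 with simplices:

  0-simplices (4): A, B, D, E
  1-simplices (4): AD, AE, BD, BE

giving chain groups C_0 ≅ Z^4, C_1 ≅ Z^4.

The boundary map ∂_1: C_1 → C_0 sends each edge [p,q] (with p < q) to q − p. For instance
  ∂AD = D − A.
As a 4×4 matrix over Z this has rank 3, with invariant factors (1,1,1).

Reading off H_k = ker ∂_k / im ∂_{k+1}:

  H_1: rank ker ∂_1 − rank ∂_2 = (4 − 3) − 0 = 1, and there is no ∂_2, so H_1 ≅ Z.

H_1 ≅ Z.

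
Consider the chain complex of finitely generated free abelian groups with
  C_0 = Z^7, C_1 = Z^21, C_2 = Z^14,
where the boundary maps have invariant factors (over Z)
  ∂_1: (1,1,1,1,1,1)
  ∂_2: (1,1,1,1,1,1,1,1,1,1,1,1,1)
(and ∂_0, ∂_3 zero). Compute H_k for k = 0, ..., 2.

H_0: b_0 = 7 − 0 − 6 = 1; torsion from ∂_1 factors > 1: none. So H_0 ≅ Z.
H_1: b_1 = 21 − 6 − 13 = 2; torsion from ∂_2 factors > 1: none. So H_1 ≅ Z^2.
H_2: b_2 = 14 − 13 − 0 = 1; torsion from ∂_3 factors > 1: none. So H_2 ≅ Z.

H_0 ≅ Z,  H_1 ≅ Z^2,  H_2 ≅ Z.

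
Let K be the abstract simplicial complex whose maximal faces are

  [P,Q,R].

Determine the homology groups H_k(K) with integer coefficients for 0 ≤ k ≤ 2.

H_0 ≅ Z,  H_1 = 0,  H_2 = 0.

We work with the vertex ordering P < Q < R. The simplices of K, each written with vertices in increasing order, are:

  0-simplices (3): P, Q, R
  1-simplices (3): PQ, PR, QR
  2-simplices (1): PQR

giving chain groups C_0 ≅ Z^3, C_1 ≅ Z^3, C_2 ≅ Z^1.

Boundary ∂_1: C_1 → C_0 is given by ∂[p,q] = [q] − [p]. For instance
  ∂PR = R − P.
As a 3×3 matrix over Z this has rank 2, with invariant factors (1,1).

The boundary map ∂_2: C_2 → C_1 sends each 2-simplex [p,q,r] to [q,r] − [p,r] + [p,q]. For instance
  ∂PQR = QR − PR + PQ.
The resulting 3×1 matrix has rank 1, and its Smith normal form has invariant factors (1).

Reading off H_k = ker ∂_k / im ∂_{k+1}:

  H_0: rank C_0 − rank ∂_1 = 3 − 2 = 1, and the invariant factors of ∂_1 are all 1, so H_0 = Z.
  H_1: rank ker ∂_1 − rank ∂_2 = (3 − 2) − 1 = 0, and the invariant factors of ∂_2 are all 1, so H_1 = 0.
  H_2: rank ker ∂_2 − rank ∂_3 = (1 − 1) − 0 = 0, and there is no ∂_3, so H_2 = 0.

As a check, the Euler characteristic is 3 − 3 + 1 = 1, which agrees with 1 − 0 + 0 = 1.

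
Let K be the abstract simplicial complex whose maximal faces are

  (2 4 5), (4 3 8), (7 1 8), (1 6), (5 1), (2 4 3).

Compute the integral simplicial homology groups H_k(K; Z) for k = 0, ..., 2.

H_0 ≅ Z,  H_1 ≅ Z,  H_2 = 0.

Fix the vertex order 1 < 2 < 3 < 4 < 5 < 6 < 7 < 8 and write every simplex with vertices in increasing order. Then dim K = 2 and the simplices of K are:

  0-simplices (8): [1], [2], [3], [4], [5], [6], [7], [8]
  1-simplices (12): [1,5], [1,6], [1,7], [1,8], [2,3], [2,4], [2,5], [3,4], [3,8], [4,5], [4,8], [7,8]
  2-simplices (4): [1,7,8], [2,3,4], [2,4,5], [3,4,8]

Hence C_0 ≅ Z^8, C_1 ≅ Z^12, C_2 ≅ Z^4.

∂_1: C_1 → C_0 is given by ∂[p,q] = [q] − [p].
The 8×12 boundary matrix has rank 7 and Smith normal form diag(1,1,1,1,1,1,1).

∂_2: C_2 → C_1 sends each 2-simplex [p,q,r] to [q,r] − [p,r] + [p,q]. For instance
  ∂[1,7,8] = [7,8] − [1,8] + [1,7],
  ∂[2,4,5] = [4,5] − [2,5] + [2,4].
The resulting 12×4 matrix has rank 4, and its Smith normal form has invariant factors (1,1,1,1).

Computing H_k = (kernel of ∂_k) / (image of ∂_{k+1}):

  H_0: rank C_0 − rank ∂_1 = 8 − 7 = 1, and the invariant factors of ∂_1 are all 1, so H_0 ≅ Z.
  H_1: rank ker ∂_1 − rank ∂_2 = (12 − 7) − 4 = 1, and the invariant factors of ∂_2 are all 1, so H_1 ≅ Z.
  H_2: rank ker ∂_2 − rank ∂_3 = (4 − 4) − 0 = 0, and there is no ∂_3, so H_2 ≅ 0.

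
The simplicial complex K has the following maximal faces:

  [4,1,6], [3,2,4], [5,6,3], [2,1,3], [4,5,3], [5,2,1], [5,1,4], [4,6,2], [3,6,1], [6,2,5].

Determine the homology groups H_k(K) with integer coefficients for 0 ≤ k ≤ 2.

Fix the vertex order 1 < 2 < 3 < 4 < 5 < 6 and write every simplex with vertices in increasing order. Then dim K = 2 and the simplices of K are:

  0-simplices (6): [1], [2], [3], [4], [5], [6]
  1-simplices (15): [1,2], [1,3], [1,4], [1,5], [1,6], [2,3], [2,4], [2,5], [2,6], [3,4], [3,5], [3,6], [4,5], [4,6], [5,6]
  2-simplices (10): [1,2,3], [1,2,5], [1,3,6], [1,4,5], [1,4,6], [2,3,4], [2,4,6], [2,5,6], [3,4,5], [3,5,6]

so the chain groups are C_0 ≅ Z^6, C_1 ≅ Z^15, C_2 ≅ Z^10.

∂_1: C_1 → C_0 maps an edge to its endpoints' difference, ∂[p,q] = q − p.
The 6×15 boundary matrix has rank 5 and Smith normal form diag(1,1,1,1,1).

∂_2: C_2 → C_1 sends each 2-simplex [p,q,r] to [q,r] − [p,r] + [p,q]. For instance
  ∂[1,4,5] = [4,5] − [1,5] + [1,4],
  ∂[3,5,6] = [5,6] − [3,6] + [3,5].
As a 15×10 matrix over Z this has rank 10, with invariant factors (1,1,1,1,1,1,1,1,1,2).

Now H_k = ker ∂_k / im ∂_{k+1}, so:

  H_0: rank C_0 − rank ∂_1 = 6 − 5 = 1, and the invariant factors of ∂_1 are all 1, so H_0 = Z.
  H_1: rank ker ∂_1 − rank ∂_2 = (15 − 5) − 10 = 0, and ∂_2 has invariant factor 2 > 1, so H_1 = Z_2.
  H_2: rank ker ∂_2 − rank ∂_3 = (10 − 10) − 0 = 0, and there is no ∂_3, so H_2 = 0.

H_0 = Z,  H_1 = Z_2,  H_2 = 0.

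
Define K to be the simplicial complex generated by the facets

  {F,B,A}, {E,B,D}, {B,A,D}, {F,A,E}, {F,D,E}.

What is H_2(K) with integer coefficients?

H_2 ≅ 0.

Fix the vertex order A < B < D < E < F and write every simplex with vertices in increasing order. Then dim K = 2 and the simplices of K are:

  0-simplices (5): A, B, D, E, F
  1-simplices (10): AB, AD, AE, AF, BD, BE, BF, DE, DF, EF
  2-simplices (5): ABD, ABF, AEF, BDE, DEF

Hence C_0 ≅ Z^5, C_1 ≅ Z^10, C_2 ≅ Z^5.

∂_1: C_1 → C_0 is given by ∂[p,q] = [q] − [p]. For instance
  ∂DF = F − D.
This gives a 5×10 integer matrix of rank 4; reducing to Smith normal form yields diagonal entries (1,1,1,1).

∂_2: C_2 → C_1 acts by ∂[p,q,r] = [q,r] − [p,r] + [p,q]. For instance
  ∂ABD = BD − AD + AB,
  ∂DEF = EF − DF + DE.
The 10×5 boundary matrix has rank 5 and Smith normal form diag(1,1,1,1,1).

Reading off H_k = ker ∂_k / im ∂_{k+1}:

  H_2: rank ker ∂_2 − rank ∂_3 = (5 − 5) − 0 = 0, and there is no ∂_3, so H_2 ≅ 0.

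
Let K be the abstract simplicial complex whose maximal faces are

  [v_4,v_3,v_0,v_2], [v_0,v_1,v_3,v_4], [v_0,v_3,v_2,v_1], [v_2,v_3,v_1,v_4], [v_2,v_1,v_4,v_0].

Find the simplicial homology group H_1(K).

K has 5 vertices, 10 edges, 10 triangles, 5 3-simplices.
rank ∂_1 = 4, rank ∂_2 = 6 ⇒ b_1 = 10 − 4 − 6 = 0; all invariant factors of ∂_2 are 1 so no torsion. So H_1 = 0.

H_1 = 0.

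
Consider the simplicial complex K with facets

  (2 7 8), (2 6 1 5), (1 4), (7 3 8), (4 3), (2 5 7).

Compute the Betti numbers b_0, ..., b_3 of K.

b_0 = 1, b_1 = 1, b_2 = 0, b_3 = 0.

K has 8 vertices, 14 edges, 7 triangles, 1 3-simplex.
rank ∂_0 = 0, rank ∂_1 = 7 ⇒ b_0 = 8 − 0 − 7 = 1; all invariant factors of ∂_1 are 1 so no torsion. So H_0 ≅ Z.
rank ∂_1 = 7, rank ∂_2 = 6 ⇒ b_1 = 14 − 7 − 6 = 1; all invariant factors of ∂_2 are 1 so no torsion. So H_1 ≅ Z.
rank ∂_2 = 6, rank ∂_3 = 1 ⇒ b_2 = 7 − 6 − 1 = 0; all invariant factors of ∂_3 are 1 so no torsion. So H_2 ≅ 0.
rank ∂_3 = 1, rank ∂_4 = 0 ⇒ b_3 = 1 − 1 − 0 = 0. So H_3 ≅ 0.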